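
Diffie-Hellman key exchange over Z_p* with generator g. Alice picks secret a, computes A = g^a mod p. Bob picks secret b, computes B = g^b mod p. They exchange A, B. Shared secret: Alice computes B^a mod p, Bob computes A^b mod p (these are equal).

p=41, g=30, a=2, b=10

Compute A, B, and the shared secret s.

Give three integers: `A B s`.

Answer: 39 9 40

Derivation:
A = 30^2 mod 41  (bits of 2 = 10)
  bit 0 = 1: r = r^2 * 30 mod 41 = 1^2 * 30 = 1*30 = 30
  bit 1 = 0: r = r^2 mod 41 = 30^2 = 39
  -> A = 39
B = 30^10 mod 41  (bits of 10 = 1010)
  bit 0 = 1: r = r^2 * 30 mod 41 = 1^2 * 30 = 1*30 = 30
  bit 1 = 0: r = r^2 mod 41 = 30^2 = 39
  bit 2 = 1: r = r^2 * 30 mod 41 = 39^2 * 30 = 4*30 = 38
  bit 3 = 0: r = r^2 mod 41 = 38^2 = 9
  -> B = 9
s = B^a = 9^2 mod 41  (bits of 2 = 10)
  bit 0 = 1: r = r^2 * 9 mod 41 = 1^2 * 9 = 1*9 = 9
  bit 1 = 0: r = r^2 mod 41 = 9^2 = 40
  -> s = B^a = 40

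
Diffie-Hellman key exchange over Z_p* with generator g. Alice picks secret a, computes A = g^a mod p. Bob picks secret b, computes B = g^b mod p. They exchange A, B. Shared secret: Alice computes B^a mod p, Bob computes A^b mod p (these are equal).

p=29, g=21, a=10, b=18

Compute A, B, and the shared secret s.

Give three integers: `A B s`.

A = 21^10 mod 29  (bits of 10 = 1010)
  bit 0 = 1: r = r^2 * 21 mod 29 = 1^2 * 21 = 1*21 = 21
  bit 1 = 0: r = r^2 mod 29 = 21^2 = 6
  bit 2 = 1: r = r^2 * 21 mod 29 = 6^2 * 21 = 7*21 = 2
  bit 3 = 0: r = r^2 mod 29 = 2^2 = 4
  -> A = 4
B = 21^18 mod 29  (bits of 18 = 10010)
  bit 0 = 1: r = r^2 * 21 mod 29 = 1^2 * 21 = 1*21 = 21
  bit 1 = 0: r = r^2 mod 29 = 21^2 = 6
  bit 2 = 0: r = r^2 mod 29 = 6^2 = 7
  bit 3 = 1: r = r^2 * 21 mod 29 = 7^2 * 21 = 20*21 = 14
  bit 4 = 0: r = r^2 mod 29 = 14^2 = 22
  -> B = 22
s = B^a = 22^10 mod 29  (bits of 10 = 1010)
  bit 0 = 1: r = r^2 * 22 mod 29 = 1^2 * 22 = 1*22 = 22
  bit 1 = 0: r = r^2 mod 29 = 22^2 = 20
  bit 2 = 1: r = r^2 * 22 mod 29 = 20^2 * 22 = 23*22 = 13
  bit 3 = 0: r = r^2 mod 29 = 13^2 = 24
  -> s = B^a = 24

Answer: 4 22 24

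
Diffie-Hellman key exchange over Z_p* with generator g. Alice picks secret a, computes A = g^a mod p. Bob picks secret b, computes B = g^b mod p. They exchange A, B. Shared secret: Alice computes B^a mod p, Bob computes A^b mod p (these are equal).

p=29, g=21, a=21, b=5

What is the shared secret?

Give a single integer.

A = 21^21 mod 29  (bits of 21 = 10101)
  bit 0 = 1: r = r^2 * 21 mod 29 = 1^2 * 21 = 1*21 = 21
  bit 1 = 0: r = r^2 mod 29 = 21^2 = 6
  bit 2 = 1: r = r^2 * 21 mod 29 = 6^2 * 21 = 7*21 = 2
  bit 3 = 0: r = r^2 mod 29 = 2^2 = 4
  bit 4 = 1: r = r^2 * 21 mod 29 = 4^2 * 21 = 16*21 = 17
  -> A = 17
B = 21^5 mod 29  (bits of 5 = 101)
  bit 0 = 1: r = r^2 * 21 mod 29 = 1^2 * 21 = 1*21 = 21
  bit 1 = 0: r = r^2 mod 29 = 21^2 = 6
  bit 2 = 1: r = r^2 * 21 mod 29 = 6^2 * 21 = 7*21 = 2
  -> B = 2
s = B^a = 2^21 mod 29  (bits of 21 = 10101)
  bit 0 = 1: r = r^2 * 2 mod 29 = 1^2 * 2 = 1*2 = 2
  bit 1 = 0: r = r^2 mod 29 = 2^2 = 4
  bit 2 = 1: r = r^2 * 2 mod 29 = 4^2 * 2 = 16*2 = 3
  bit 3 = 0: r = r^2 mod 29 = 3^2 = 9
  bit 4 = 1: r = r^2 * 2 mod 29 = 9^2 * 2 = 23*2 = 17
  -> s = B^a = 17

Answer: 17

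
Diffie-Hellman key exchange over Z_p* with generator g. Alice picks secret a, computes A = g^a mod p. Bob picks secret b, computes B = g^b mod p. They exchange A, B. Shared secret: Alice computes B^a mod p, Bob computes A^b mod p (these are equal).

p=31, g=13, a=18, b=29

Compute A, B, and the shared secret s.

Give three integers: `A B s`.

A = 13^18 mod 31  (bits of 18 = 10010)
  bit 0 = 1: r = r^2 * 13 mod 31 = 1^2 * 13 = 1*13 = 13
  bit 1 = 0: r = r^2 mod 31 = 13^2 = 14
  bit 2 = 0: r = r^2 mod 31 = 14^2 = 10
  bit 3 = 1: r = r^2 * 13 mod 31 = 10^2 * 13 = 7*13 = 29
  bit 4 = 0: r = r^2 mod 31 = 29^2 = 4
  -> A = 4
B = 13^29 mod 31  (bits of 29 = 11101)
  bit 0 = 1: r = r^2 * 13 mod 31 = 1^2 * 13 = 1*13 = 13
  bit 1 = 1: r = r^2 * 13 mod 31 = 13^2 * 13 = 14*13 = 27
  bit 2 = 1: r = r^2 * 13 mod 31 = 27^2 * 13 = 16*13 = 22
  bit 3 = 0: r = r^2 mod 31 = 22^2 = 19
  bit 4 = 1: r = r^2 * 13 mod 31 = 19^2 * 13 = 20*13 = 12
  -> B = 12
s = B^a = 12^18 mod 31  (bits of 18 = 10010)
  bit 0 = 1: r = r^2 * 12 mod 31 = 1^2 * 12 = 1*12 = 12
  bit 1 = 0: r = r^2 mod 31 = 12^2 = 20
  bit 2 = 0: r = r^2 mod 31 = 20^2 = 28
  bit 3 = 1: r = r^2 * 12 mod 31 = 28^2 * 12 = 9*12 = 15
  bit 4 = 0: r = r^2 mod 31 = 15^2 = 8
  -> s = B^a = 8

Answer: 4 12 8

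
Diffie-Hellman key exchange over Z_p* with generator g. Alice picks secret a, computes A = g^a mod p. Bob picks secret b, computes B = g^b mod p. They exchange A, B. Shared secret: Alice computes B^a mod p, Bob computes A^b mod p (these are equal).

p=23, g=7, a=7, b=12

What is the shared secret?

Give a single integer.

A = 7^7 mod 23  (bits of 7 = 111)
  bit 0 = 1: r = r^2 * 7 mod 23 = 1^2 * 7 = 1*7 = 7
  bit 1 = 1: r = r^2 * 7 mod 23 = 7^2 * 7 = 3*7 = 21
  bit 2 = 1: r = r^2 * 7 mod 23 = 21^2 * 7 = 4*7 = 5
  -> A = 5
B = 7^12 mod 23  (bits of 12 = 1100)
  bit 0 = 1: r = r^2 * 7 mod 23 = 1^2 * 7 = 1*7 = 7
  bit 1 = 1: r = r^2 * 7 mod 23 = 7^2 * 7 = 3*7 = 21
  bit 2 = 0: r = r^2 mod 23 = 21^2 = 4
  bit 3 = 0: r = r^2 mod 23 = 4^2 = 16
  -> B = 16
s = B^a = 16^7 mod 23  (bits of 7 = 111)
  bit 0 = 1: r = r^2 * 16 mod 23 = 1^2 * 16 = 1*16 = 16
  bit 1 = 1: r = r^2 * 16 mod 23 = 16^2 * 16 = 3*16 = 2
  bit 2 = 1: r = r^2 * 16 mod 23 = 2^2 * 16 = 4*16 = 18
  -> s = B^a = 18

Answer: 18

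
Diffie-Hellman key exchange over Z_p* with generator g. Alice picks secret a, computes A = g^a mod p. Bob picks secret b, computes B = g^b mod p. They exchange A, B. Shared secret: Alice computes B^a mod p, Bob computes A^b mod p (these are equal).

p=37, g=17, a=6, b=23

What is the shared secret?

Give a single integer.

Answer: 11

Derivation:
A = 17^6 mod 37  (bits of 6 = 110)
  bit 0 = 1: r = r^2 * 17 mod 37 = 1^2 * 17 = 1*17 = 17
  bit 1 = 1: r = r^2 * 17 mod 37 = 17^2 * 17 = 30*17 = 29
  bit 2 = 0: r = r^2 mod 37 = 29^2 = 27
  -> A = 27
B = 17^23 mod 37  (bits of 23 = 10111)
  bit 0 = 1: r = r^2 * 17 mod 37 = 1^2 * 17 = 1*17 = 17
  bit 1 = 0: r = r^2 mod 37 = 17^2 = 30
  bit 2 = 1: r = r^2 * 17 mod 37 = 30^2 * 17 = 12*17 = 19
  bit 3 = 1: r = r^2 * 17 mod 37 = 19^2 * 17 = 28*17 = 32
  bit 4 = 1: r = r^2 * 17 mod 37 = 32^2 * 17 = 25*17 = 18
  -> B = 18
s = B^a = 18^6 mod 37  (bits of 6 = 110)
  bit 0 = 1: r = r^2 * 18 mod 37 = 1^2 * 18 = 1*18 = 18
  bit 1 = 1: r = r^2 * 18 mod 37 = 18^2 * 18 = 28*18 = 23
  bit 2 = 0: r = r^2 mod 37 = 23^2 = 11
  -> s = B^a = 11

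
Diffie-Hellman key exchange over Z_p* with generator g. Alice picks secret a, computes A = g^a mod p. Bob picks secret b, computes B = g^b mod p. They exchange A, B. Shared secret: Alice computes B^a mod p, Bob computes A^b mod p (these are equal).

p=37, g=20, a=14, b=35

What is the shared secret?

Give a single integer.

Answer: 25

Derivation:
A = 20^14 mod 37  (bits of 14 = 1110)
  bit 0 = 1: r = r^2 * 20 mod 37 = 1^2 * 20 = 1*20 = 20
  bit 1 = 1: r = r^2 * 20 mod 37 = 20^2 * 20 = 30*20 = 8
  bit 2 = 1: r = r^2 * 20 mod 37 = 8^2 * 20 = 27*20 = 22
  bit 3 = 0: r = r^2 mod 37 = 22^2 = 3
  -> A = 3
B = 20^35 mod 37  (bits of 35 = 100011)
  bit 0 = 1: r = r^2 * 20 mod 37 = 1^2 * 20 = 1*20 = 20
  bit 1 = 0: r = r^2 mod 37 = 20^2 = 30
  bit 2 = 0: r = r^2 mod 37 = 30^2 = 12
  bit 3 = 0: r = r^2 mod 37 = 12^2 = 33
  bit 4 = 1: r = r^2 * 20 mod 37 = 33^2 * 20 = 16*20 = 24
  bit 5 = 1: r = r^2 * 20 mod 37 = 24^2 * 20 = 21*20 = 13
  -> B = 13
s = B^a = 13^14 mod 37  (bits of 14 = 1110)
  bit 0 = 1: r = r^2 * 13 mod 37 = 1^2 * 13 = 1*13 = 13
  bit 1 = 1: r = r^2 * 13 mod 37 = 13^2 * 13 = 21*13 = 14
  bit 2 = 1: r = r^2 * 13 mod 37 = 14^2 * 13 = 11*13 = 32
  bit 3 = 0: r = r^2 mod 37 = 32^2 = 25
  -> s = B^a = 25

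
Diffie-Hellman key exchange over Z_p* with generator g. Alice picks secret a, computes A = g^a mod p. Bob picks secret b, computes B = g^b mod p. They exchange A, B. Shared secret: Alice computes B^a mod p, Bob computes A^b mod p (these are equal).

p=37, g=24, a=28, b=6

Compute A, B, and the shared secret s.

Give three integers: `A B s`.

A = 24^28 mod 37  (bits of 28 = 11100)
  bit 0 = 1: r = r^2 * 24 mod 37 = 1^2 * 24 = 1*24 = 24
  bit 1 = 1: r = r^2 * 24 mod 37 = 24^2 * 24 = 21*24 = 23
  bit 2 = 1: r = r^2 * 24 mod 37 = 23^2 * 24 = 11*24 = 5
  bit 3 = 0: r = r^2 mod 37 = 5^2 = 25
  bit 4 = 0: r = r^2 mod 37 = 25^2 = 33
  -> A = 33
B = 24^6 mod 37  (bits of 6 = 110)
  bit 0 = 1: r = r^2 * 24 mod 37 = 1^2 * 24 = 1*24 = 24
  bit 1 = 1: r = r^2 * 24 mod 37 = 24^2 * 24 = 21*24 = 23
  bit 2 = 0: r = r^2 mod 37 = 23^2 = 11
  -> B = 11
s = B^a = 11^28 mod 37  (bits of 28 = 11100)
  bit 0 = 1: r = r^2 * 11 mod 37 = 1^2 * 11 = 1*11 = 11
  bit 1 = 1: r = r^2 * 11 mod 37 = 11^2 * 11 = 10*11 = 36
  bit 2 = 1: r = r^2 * 11 mod 37 = 36^2 * 11 = 1*11 = 11
  bit 3 = 0: r = r^2 mod 37 = 11^2 = 10
  bit 4 = 0: r = r^2 mod 37 = 10^2 = 26
  -> s = B^a = 26

Answer: 33 11 26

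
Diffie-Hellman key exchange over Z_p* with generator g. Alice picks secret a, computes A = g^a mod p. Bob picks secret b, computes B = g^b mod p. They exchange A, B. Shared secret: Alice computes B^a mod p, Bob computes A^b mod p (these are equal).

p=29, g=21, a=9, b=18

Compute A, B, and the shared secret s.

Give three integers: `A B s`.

Answer: 14 22 9

Derivation:
A = 21^9 mod 29  (bits of 9 = 1001)
  bit 0 = 1: r = r^2 * 21 mod 29 = 1^2 * 21 = 1*21 = 21
  bit 1 = 0: r = r^2 mod 29 = 21^2 = 6
  bit 2 = 0: r = r^2 mod 29 = 6^2 = 7
  bit 3 = 1: r = r^2 * 21 mod 29 = 7^2 * 21 = 20*21 = 14
  -> A = 14
B = 21^18 mod 29  (bits of 18 = 10010)
  bit 0 = 1: r = r^2 * 21 mod 29 = 1^2 * 21 = 1*21 = 21
  bit 1 = 0: r = r^2 mod 29 = 21^2 = 6
  bit 2 = 0: r = r^2 mod 29 = 6^2 = 7
  bit 3 = 1: r = r^2 * 21 mod 29 = 7^2 * 21 = 20*21 = 14
  bit 4 = 0: r = r^2 mod 29 = 14^2 = 22
  -> B = 22
s = B^a = 22^9 mod 29  (bits of 9 = 1001)
  bit 0 = 1: r = r^2 * 22 mod 29 = 1^2 * 22 = 1*22 = 22
  bit 1 = 0: r = r^2 mod 29 = 22^2 = 20
  bit 2 = 0: r = r^2 mod 29 = 20^2 = 23
  bit 3 = 1: r = r^2 * 22 mod 29 = 23^2 * 22 = 7*22 = 9
  -> s = B^a = 9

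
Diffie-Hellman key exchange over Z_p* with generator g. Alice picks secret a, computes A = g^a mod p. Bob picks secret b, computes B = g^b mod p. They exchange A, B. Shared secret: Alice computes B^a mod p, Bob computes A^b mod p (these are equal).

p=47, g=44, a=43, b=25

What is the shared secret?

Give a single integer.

A = 44^43 mod 47  (bits of 43 = 101011)
  bit 0 = 1: r = r^2 * 44 mod 47 = 1^2 * 44 = 1*44 = 44
  bit 1 = 0: r = r^2 mod 47 = 44^2 = 9
  bit 2 = 1: r = r^2 * 44 mod 47 = 9^2 * 44 = 34*44 = 39
  bit 3 = 0: r = r^2 mod 47 = 39^2 = 17
  bit 4 = 1: r = r^2 * 44 mod 47 = 17^2 * 44 = 7*44 = 26
  bit 5 = 1: r = r^2 * 44 mod 47 = 26^2 * 44 = 18*44 = 40
  -> A = 40
B = 44^25 mod 47  (bits of 25 = 11001)
  bit 0 = 1: r = r^2 * 44 mod 47 = 1^2 * 44 = 1*44 = 44
  bit 1 = 1: r = r^2 * 44 mod 47 = 44^2 * 44 = 9*44 = 20
  bit 2 = 0: r = r^2 mod 47 = 20^2 = 24
  bit 3 = 0: r = r^2 mod 47 = 24^2 = 12
  bit 4 = 1: r = r^2 * 44 mod 47 = 12^2 * 44 = 3*44 = 38
  -> B = 38
s = B^a = 38^43 mod 47  (bits of 43 = 101011)
  bit 0 = 1: r = r^2 * 38 mod 47 = 1^2 * 38 = 1*38 = 38
  bit 1 = 0: r = r^2 mod 47 = 38^2 = 34
  bit 2 = 1: r = r^2 * 38 mod 47 = 34^2 * 38 = 28*38 = 30
  bit 3 = 0: r = r^2 mod 47 = 30^2 = 7
  bit 4 = 1: r = r^2 * 38 mod 47 = 7^2 * 38 = 2*38 = 29
  bit 5 = 1: r = r^2 * 38 mod 47 = 29^2 * 38 = 42*38 = 45
  -> s = B^a = 45

Answer: 45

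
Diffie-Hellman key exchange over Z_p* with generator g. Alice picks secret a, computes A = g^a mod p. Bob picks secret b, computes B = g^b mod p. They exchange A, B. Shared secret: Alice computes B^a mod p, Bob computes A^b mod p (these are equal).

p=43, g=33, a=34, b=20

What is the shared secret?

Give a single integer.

Answer: 17

Derivation:
A = 33^34 mod 43  (bits of 34 = 100010)
  bit 0 = 1: r = r^2 * 33 mod 43 = 1^2 * 33 = 1*33 = 33
  bit 1 = 0: r = r^2 mod 43 = 33^2 = 14
  bit 2 = 0: r = r^2 mod 43 = 14^2 = 24
  bit 3 = 0: r = r^2 mod 43 = 24^2 = 17
  bit 4 = 1: r = r^2 * 33 mod 43 = 17^2 * 33 = 31*33 = 34
  bit 5 = 0: r = r^2 mod 43 = 34^2 = 38
  -> A = 38
B = 33^20 mod 43  (bits of 20 = 10100)
  bit 0 = 1: r = r^2 * 33 mod 43 = 1^2 * 33 = 1*33 = 33
  bit 1 = 0: r = r^2 mod 43 = 33^2 = 14
  bit 2 = 1: r = r^2 * 33 mod 43 = 14^2 * 33 = 24*33 = 18
  bit 3 = 0: r = r^2 mod 43 = 18^2 = 23
  bit 4 = 0: r = r^2 mod 43 = 23^2 = 13
  -> B = 13
s = B^a = 13^34 mod 43  (bits of 34 = 100010)
  bit 0 = 1: r = r^2 * 13 mod 43 = 1^2 * 13 = 1*13 = 13
  bit 1 = 0: r = r^2 mod 43 = 13^2 = 40
  bit 2 = 0: r = r^2 mod 43 = 40^2 = 9
  bit 3 = 0: r = r^2 mod 43 = 9^2 = 38
  bit 4 = 1: r = r^2 * 13 mod 43 = 38^2 * 13 = 25*13 = 24
  bit 5 = 0: r = r^2 mod 43 = 24^2 = 17
  -> s = B^a = 17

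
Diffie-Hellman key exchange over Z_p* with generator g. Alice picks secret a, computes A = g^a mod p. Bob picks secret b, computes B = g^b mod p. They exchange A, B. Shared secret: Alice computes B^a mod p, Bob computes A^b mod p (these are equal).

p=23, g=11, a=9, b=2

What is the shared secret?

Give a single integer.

A = 11^9 mod 23  (bits of 9 = 1001)
  bit 0 = 1: r = r^2 * 11 mod 23 = 1^2 * 11 = 1*11 = 11
  bit 1 = 0: r = r^2 mod 23 = 11^2 = 6
  bit 2 = 0: r = r^2 mod 23 = 6^2 = 13
  bit 3 = 1: r = r^2 * 11 mod 23 = 13^2 * 11 = 8*11 = 19
  -> A = 19
B = 11^2 mod 23  (bits of 2 = 10)
  bit 0 = 1: r = r^2 * 11 mod 23 = 1^2 * 11 = 1*11 = 11
  bit 1 = 0: r = r^2 mod 23 = 11^2 = 6
  -> B = 6
s = B^a = 6^9 mod 23  (bits of 9 = 1001)
  bit 0 = 1: r = r^2 * 6 mod 23 = 1^2 * 6 = 1*6 = 6
  bit 1 = 0: r = r^2 mod 23 = 6^2 = 13
  bit 2 = 0: r = r^2 mod 23 = 13^2 = 8
  bit 3 = 1: r = r^2 * 6 mod 23 = 8^2 * 6 = 18*6 = 16
  -> s = B^a = 16

Answer: 16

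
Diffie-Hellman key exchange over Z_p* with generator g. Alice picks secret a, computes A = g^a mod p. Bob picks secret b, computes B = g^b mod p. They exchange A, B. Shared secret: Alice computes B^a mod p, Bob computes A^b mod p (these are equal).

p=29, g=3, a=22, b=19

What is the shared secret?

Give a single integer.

Answer: 13

Derivation:
A = 3^22 mod 29  (bits of 22 = 10110)
  bit 0 = 1: r = r^2 * 3 mod 29 = 1^2 * 3 = 1*3 = 3
  bit 1 = 0: r = r^2 mod 29 = 3^2 = 9
  bit 2 = 1: r = r^2 * 3 mod 29 = 9^2 * 3 = 23*3 = 11
  bit 3 = 1: r = r^2 * 3 mod 29 = 11^2 * 3 = 5*3 = 15
  bit 4 = 0: r = r^2 mod 29 = 15^2 = 22
  -> A = 22
B = 3^19 mod 29  (bits of 19 = 10011)
  bit 0 = 1: r = r^2 * 3 mod 29 = 1^2 * 3 = 1*3 = 3
  bit 1 = 0: r = r^2 mod 29 = 3^2 = 9
  bit 2 = 0: r = r^2 mod 29 = 9^2 = 23
  bit 3 = 1: r = r^2 * 3 mod 29 = 23^2 * 3 = 7*3 = 21
  bit 4 = 1: r = r^2 * 3 mod 29 = 21^2 * 3 = 6*3 = 18
  -> B = 18
s = B^a = 18^22 mod 29  (bits of 22 = 10110)
  bit 0 = 1: r = r^2 * 18 mod 29 = 1^2 * 18 = 1*18 = 18
  bit 1 = 0: r = r^2 mod 29 = 18^2 = 5
  bit 2 = 1: r = r^2 * 18 mod 29 = 5^2 * 18 = 25*18 = 15
  bit 3 = 1: r = r^2 * 18 mod 29 = 15^2 * 18 = 22*18 = 19
  bit 4 = 0: r = r^2 mod 29 = 19^2 = 13
  -> s = B^a = 13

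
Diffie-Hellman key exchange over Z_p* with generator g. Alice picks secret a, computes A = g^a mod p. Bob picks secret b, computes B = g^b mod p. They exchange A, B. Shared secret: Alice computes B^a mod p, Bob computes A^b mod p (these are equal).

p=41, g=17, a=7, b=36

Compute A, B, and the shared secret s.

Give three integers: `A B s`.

Answer: 13 31 23

Derivation:
A = 17^7 mod 41  (bits of 7 = 111)
  bit 0 = 1: r = r^2 * 17 mod 41 = 1^2 * 17 = 1*17 = 17
  bit 1 = 1: r = r^2 * 17 mod 41 = 17^2 * 17 = 2*17 = 34
  bit 2 = 1: r = r^2 * 17 mod 41 = 34^2 * 17 = 8*17 = 13
  -> A = 13
B = 17^36 mod 41  (bits of 36 = 100100)
  bit 0 = 1: r = r^2 * 17 mod 41 = 1^2 * 17 = 1*17 = 17
  bit 1 = 0: r = r^2 mod 41 = 17^2 = 2
  bit 2 = 0: r = r^2 mod 41 = 2^2 = 4
  bit 3 = 1: r = r^2 * 17 mod 41 = 4^2 * 17 = 16*17 = 26
  bit 4 = 0: r = r^2 mod 41 = 26^2 = 20
  bit 5 = 0: r = r^2 mod 41 = 20^2 = 31
  -> B = 31
s = B^a = 31^7 mod 41  (bits of 7 = 111)
  bit 0 = 1: r = r^2 * 31 mod 41 = 1^2 * 31 = 1*31 = 31
  bit 1 = 1: r = r^2 * 31 mod 41 = 31^2 * 31 = 18*31 = 25
  bit 2 = 1: r = r^2 * 31 mod 41 = 25^2 * 31 = 10*31 = 23
  -> s = B^a = 23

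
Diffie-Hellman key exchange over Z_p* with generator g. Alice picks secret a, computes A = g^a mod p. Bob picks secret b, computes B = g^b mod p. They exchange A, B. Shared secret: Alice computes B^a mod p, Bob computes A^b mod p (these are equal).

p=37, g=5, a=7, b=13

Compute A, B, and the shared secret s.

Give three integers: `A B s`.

A = 5^7 mod 37  (bits of 7 = 111)
  bit 0 = 1: r = r^2 * 5 mod 37 = 1^2 * 5 = 1*5 = 5
  bit 1 = 1: r = r^2 * 5 mod 37 = 5^2 * 5 = 25*5 = 14
  bit 2 = 1: r = r^2 * 5 mod 37 = 14^2 * 5 = 11*5 = 18
  -> A = 18
B = 5^13 mod 37  (bits of 13 = 1101)
  bit 0 = 1: r = r^2 * 5 mod 37 = 1^2 * 5 = 1*5 = 5
  bit 1 = 1: r = r^2 * 5 mod 37 = 5^2 * 5 = 25*5 = 14
  bit 2 = 0: r = r^2 mod 37 = 14^2 = 11
  bit 3 = 1: r = r^2 * 5 mod 37 = 11^2 * 5 = 10*5 = 13
  -> B = 13
s = B^a = 13^7 mod 37  (bits of 7 = 111)
  bit 0 = 1: r = r^2 * 13 mod 37 = 1^2 * 13 = 1*13 = 13
  bit 1 = 1: r = r^2 * 13 mod 37 = 13^2 * 13 = 21*13 = 14
  bit 2 = 1: r = r^2 * 13 mod 37 = 14^2 * 13 = 11*13 = 32
  -> s = B^a = 32

Answer: 18 13 32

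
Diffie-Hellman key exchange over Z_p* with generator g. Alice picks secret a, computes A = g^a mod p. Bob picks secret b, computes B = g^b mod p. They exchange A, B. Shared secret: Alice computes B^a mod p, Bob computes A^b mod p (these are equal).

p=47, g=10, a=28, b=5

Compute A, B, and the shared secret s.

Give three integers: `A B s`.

A = 10^28 mod 47  (bits of 28 = 11100)
  bit 0 = 1: r = r^2 * 10 mod 47 = 1^2 * 10 = 1*10 = 10
  bit 1 = 1: r = r^2 * 10 mod 47 = 10^2 * 10 = 6*10 = 13
  bit 2 = 1: r = r^2 * 10 mod 47 = 13^2 * 10 = 28*10 = 45
  bit 3 = 0: r = r^2 mod 47 = 45^2 = 4
  bit 4 = 0: r = r^2 mod 47 = 4^2 = 16
  -> A = 16
B = 10^5 mod 47  (bits of 5 = 101)
  bit 0 = 1: r = r^2 * 10 mod 47 = 1^2 * 10 = 1*10 = 10
  bit 1 = 0: r = r^2 mod 47 = 10^2 = 6
  bit 2 = 1: r = r^2 * 10 mod 47 = 6^2 * 10 = 36*10 = 31
  -> B = 31
s = B^a = 31^28 mod 47  (bits of 28 = 11100)
  bit 0 = 1: r = r^2 * 31 mod 47 = 1^2 * 31 = 1*31 = 31
  bit 1 = 1: r = r^2 * 31 mod 47 = 31^2 * 31 = 21*31 = 40
  bit 2 = 1: r = r^2 * 31 mod 47 = 40^2 * 31 = 2*31 = 15
  bit 3 = 0: r = r^2 mod 47 = 15^2 = 37
  bit 4 = 0: r = r^2 mod 47 = 37^2 = 6
  -> s = B^a = 6

Answer: 16 31 6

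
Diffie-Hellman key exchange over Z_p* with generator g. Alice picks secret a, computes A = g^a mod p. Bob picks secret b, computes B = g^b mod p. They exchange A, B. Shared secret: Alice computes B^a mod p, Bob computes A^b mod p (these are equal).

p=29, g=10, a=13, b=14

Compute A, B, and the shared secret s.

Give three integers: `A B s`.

A = 10^13 mod 29  (bits of 13 = 1101)
  bit 0 = 1: r = r^2 * 10 mod 29 = 1^2 * 10 = 1*10 = 10
  bit 1 = 1: r = r^2 * 10 mod 29 = 10^2 * 10 = 13*10 = 14
  bit 2 = 0: r = r^2 mod 29 = 14^2 = 22
  bit 3 = 1: r = r^2 * 10 mod 29 = 22^2 * 10 = 20*10 = 26
  -> A = 26
B = 10^14 mod 29  (bits of 14 = 1110)
  bit 0 = 1: r = r^2 * 10 mod 29 = 1^2 * 10 = 1*10 = 10
  bit 1 = 1: r = r^2 * 10 mod 29 = 10^2 * 10 = 13*10 = 14
  bit 2 = 1: r = r^2 * 10 mod 29 = 14^2 * 10 = 22*10 = 17
  bit 3 = 0: r = r^2 mod 29 = 17^2 = 28
  -> B = 28
s = B^a = 28^13 mod 29  (bits of 13 = 1101)
  bit 0 = 1: r = r^2 * 28 mod 29 = 1^2 * 28 = 1*28 = 28
  bit 1 = 1: r = r^2 * 28 mod 29 = 28^2 * 28 = 1*28 = 28
  bit 2 = 0: r = r^2 mod 29 = 28^2 = 1
  bit 3 = 1: r = r^2 * 28 mod 29 = 1^2 * 28 = 1*28 = 28
  -> s = B^a = 28

Answer: 26 28 28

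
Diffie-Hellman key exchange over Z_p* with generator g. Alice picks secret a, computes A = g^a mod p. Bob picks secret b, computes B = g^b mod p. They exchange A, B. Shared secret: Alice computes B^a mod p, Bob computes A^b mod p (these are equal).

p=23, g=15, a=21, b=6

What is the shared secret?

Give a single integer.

A = 15^21 mod 23  (bits of 21 = 10101)
  bit 0 = 1: r = r^2 * 15 mod 23 = 1^2 * 15 = 1*15 = 15
  bit 1 = 0: r = r^2 mod 23 = 15^2 = 18
  bit 2 = 1: r = r^2 * 15 mod 23 = 18^2 * 15 = 2*15 = 7
  bit 3 = 0: r = r^2 mod 23 = 7^2 = 3
  bit 4 = 1: r = r^2 * 15 mod 23 = 3^2 * 15 = 9*15 = 20
  -> A = 20
B = 15^6 mod 23  (bits of 6 = 110)
  bit 0 = 1: r = r^2 * 15 mod 23 = 1^2 * 15 = 1*15 = 15
  bit 1 = 1: r = r^2 * 15 mod 23 = 15^2 * 15 = 18*15 = 17
  bit 2 = 0: r = r^2 mod 23 = 17^2 = 13
  -> B = 13
s = B^a = 13^21 mod 23  (bits of 21 = 10101)
  bit 0 = 1: r = r^2 * 13 mod 23 = 1^2 * 13 = 1*13 = 13
  bit 1 = 0: r = r^2 mod 23 = 13^2 = 8
  bit 2 = 1: r = r^2 * 13 mod 23 = 8^2 * 13 = 18*13 = 4
  bit 3 = 0: r = r^2 mod 23 = 4^2 = 16
  bit 4 = 1: r = r^2 * 13 mod 23 = 16^2 * 13 = 3*13 = 16
  -> s = B^a = 16

Answer: 16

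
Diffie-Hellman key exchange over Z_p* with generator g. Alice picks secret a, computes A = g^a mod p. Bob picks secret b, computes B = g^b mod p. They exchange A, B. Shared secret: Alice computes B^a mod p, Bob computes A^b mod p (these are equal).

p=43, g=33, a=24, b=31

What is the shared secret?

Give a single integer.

Answer: 41

Derivation:
A = 33^24 mod 43  (bits of 24 = 11000)
  bit 0 = 1: r = r^2 * 33 mod 43 = 1^2 * 33 = 1*33 = 33
  bit 1 = 1: r = r^2 * 33 mod 43 = 33^2 * 33 = 14*33 = 32
  bit 2 = 0: r = r^2 mod 43 = 32^2 = 35
  bit 3 = 0: r = r^2 mod 43 = 35^2 = 21
  bit 4 = 0: r = r^2 mod 43 = 21^2 = 11
  -> A = 11
B = 33^31 mod 43  (bits of 31 = 11111)
  bit 0 = 1: r = r^2 * 33 mod 43 = 1^2 * 33 = 1*33 = 33
  bit 1 = 1: r = r^2 * 33 mod 43 = 33^2 * 33 = 14*33 = 32
  bit 2 = 1: r = r^2 * 33 mod 43 = 32^2 * 33 = 35*33 = 37
  bit 3 = 1: r = r^2 * 33 mod 43 = 37^2 * 33 = 36*33 = 27
  bit 4 = 1: r = r^2 * 33 mod 43 = 27^2 * 33 = 41*33 = 20
  -> B = 20
s = B^a = 20^24 mod 43  (bits of 24 = 11000)
  bit 0 = 1: r = r^2 * 20 mod 43 = 1^2 * 20 = 1*20 = 20
  bit 1 = 1: r = r^2 * 20 mod 43 = 20^2 * 20 = 13*20 = 2
  bit 2 = 0: r = r^2 mod 43 = 2^2 = 4
  bit 3 = 0: r = r^2 mod 43 = 4^2 = 16
  bit 4 = 0: r = r^2 mod 43 = 16^2 = 41
  -> s = B^a = 41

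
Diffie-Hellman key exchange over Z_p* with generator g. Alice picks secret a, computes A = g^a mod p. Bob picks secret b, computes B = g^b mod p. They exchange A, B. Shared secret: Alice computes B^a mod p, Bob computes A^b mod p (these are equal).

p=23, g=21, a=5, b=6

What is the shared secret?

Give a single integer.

Answer: 3

Derivation:
A = 21^5 mod 23  (bits of 5 = 101)
  bit 0 = 1: r = r^2 * 21 mod 23 = 1^2 * 21 = 1*21 = 21
  bit 1 = 0: r = r^2 mod 23 = 21^2 = 4
  bit 2 = 1: r = r^2 * 21 mod 23 = 4^2 * 21 = 16*21 = 14
  -> A = 14
B = 21^6 mod 23  (bits of 6 = 110)
  bit 0 = 1: r = r^2 * 21 mod 23 = 1^2 * 21 = 1*21 = 21
  bit 1 = 1: r = r^2 * 21 mod 23 = 21^2 * 21 = 4*21 = 15
  bit 2 = 0: r = r^2 mod 23 = 15^2 = 18
  -> B = 18
s = B^a = 18^5 mod 23  (bits of 5 = 101)
  bit 0 = 1: r = r^2 * 18 mod 23 = 1^2 * 18 = 1*18 = 18
  bit 1 = 0: r = r^2 mod 23 = 18^2 = 2
  bit 2 = 1: r = r^2 * 18 mod 23 = 2^2 * 18 = 4*18 = 3
  -> s = B^a = 3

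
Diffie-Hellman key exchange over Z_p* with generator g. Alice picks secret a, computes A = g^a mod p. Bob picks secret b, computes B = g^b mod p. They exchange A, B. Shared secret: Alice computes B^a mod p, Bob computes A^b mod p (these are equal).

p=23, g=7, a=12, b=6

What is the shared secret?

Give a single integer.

A = 7^12 mod 23  (bits of 12 = 1100)
  bit 0 = 1: r = r^2 * 7 mod 23 = 1^2 * 7 = 1*7 = 7
  bit 1 = 1: r = r^2 * 7 mod 23 = 7^2 * 7 = 3*7 = 21
  bit 2 = 0: r = r^2 mod 23 = 21^2 = 4
  bit 3 = 0: r = r^2 mod 23 = 4^2 = 16
  -> A = 16
B = 7^6 mod 23  (bits of 6 = 110)
  bit 0 = 1: r = r^2 * 7 mod 23 = 1^2 * 7 = 1*7 = 7
  bit 1 = 1: r = r^2 * 7 mod 23 = 7^2 * 7 = 3*7 = 21
  bit 2 = 0: r = r^2 mod 23 = 21^2 = 4
  -> B = 4
s = B^a = 4^12 mod 23  (bits of 12 = 1100)
  bit 0 = 1: r = r^2 * 4 mod 23 = 1^2 * 4 = 1*4 = 4
  bit 1 = 1: r = r^2 * 4 mod 23 = 4^2 * 4 = 16*4 = 18
  bit 2 = 0: r = r^2 mod 23 = 18^2 = 2
  bit 3 = 0: r = r^2 mod 23 = 2^2 = 4
  -> s = B^a = 4

Answer: 4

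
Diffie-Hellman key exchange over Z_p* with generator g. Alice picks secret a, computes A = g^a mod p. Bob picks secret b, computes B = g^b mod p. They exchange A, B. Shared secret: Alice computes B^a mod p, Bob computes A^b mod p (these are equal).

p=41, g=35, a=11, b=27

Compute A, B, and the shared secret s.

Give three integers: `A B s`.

Answer: 13 29 15

Derivation:
A = 35^11 mod 41  (bits of 11 = 1011)
  bit 0 = 1: r = r^2 * 35 mod 41 = 1^2 * 35 = 1*35 = 35
  bit 1 = 0: r = r^2 mod 41 = 35^2 = 36
  bit 2 = 1: r = r^2 * 35 mod 41 = 36^2 * 35 = 25*35 = 14
  bit 3 = 1: r = r^2 * 35 mod 41 = 14^2 * 35 = 32*35 = 13
  -> A = 13
B = 35^27 mod 41  (bits of 27 = 11011)
  bit 0 = 1: r = r^2 * 35 mod 41 = 1^2 * 35 = 1*35 = 35
  bit 1 = 1: r = r^2 * 35 mod 41 = 35^2 * 35 = 36*35 = 30
  bit 2 = 0: r = r^2 mod 41 = 30^2 = 39
  bit 3 = 1: r = r^2 * 35 mod 41 = 39^2 * 35 = 4*35 = 17
  bit 4 = 1: r = r^2 * 35 mod 41 = 17^2 * 35 = 2*35 = 29
  -> B = 29
s = B^a = 29^11 mod 41  (bits of 11 = 1011)
  bit 0 = 1: r = r^2 * 29 mod 41 = 1^2 * 29 = 1*29 = 29
  bit 1 = 0: r = r^2 mod 41 = 29^2 = 21
  bit 2 = 1: r = r^2 * 29 mod 41 = 21^2 * 29 = 31*29 = 38
  bit 3 = 1: r = r^2 * 29 mod 41 = 38^2 * 29 = 9*29 = 15
  -> s = B^a = 15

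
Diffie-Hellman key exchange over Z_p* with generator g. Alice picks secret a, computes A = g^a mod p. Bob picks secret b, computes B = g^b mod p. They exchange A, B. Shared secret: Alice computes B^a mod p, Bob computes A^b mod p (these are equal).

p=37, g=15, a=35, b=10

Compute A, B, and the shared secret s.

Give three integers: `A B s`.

A = 15^35 mod 37  (bits of 35 = 100011)
  bit 0 = 1: r = r^2 * 15 mod 37 = 1^2 * 15 = 1*15 = 15
  bit 1 = 0: r = r^2 mod 37 = 15^2 = 3
  bit 2 = 0: r = r^2 mod 37 = 3^2 = 9
  bit 3 = 0: r = r^2 mod 37 = 9^2 = 7
  bit 4 = 1: r = r^2 * 15 mod 37 = 7^2 * 15 = 12*15 = 32
  bit 5 = 1: r = r^2 * 15 mod 37 = 32^2 * 15 = 25*15 = 5
  -> A = 5
B = 15^10 mod 37  (bits of 10 = 1010)
  bit 0 = 1: r = r^2 * 15 mod 37 = 1^2 * 15 = 1*15 = 15
  bit 1 = 0: r = r^2 mod 37 = 15^2 = 3
  bit 2 = 1: r = r^2 * 15 mod 37 = 3^2 * 15 = 9*15 = 24
  bit 3 = 0: r = r^2 mod 37 = 24^2 = 21
  -> B = 21
s = B^a = 21^35 mod 37  (bits of 35 = 100011)
  bit 0 = 1: r = r^2 * 21 mod 37 = 1^2 * 21 = 1*21 = 21
  bit 1 = 0: r = r^2 mod 37 = 21^2 = 34
  bit 2 = 0: r = r^2 mod 37 = 34^2 = 9
  bit 3 = 0: r = r^2 mod 37 = 9^2 = 7
  bit 4 = 1: r = r^2 * 21 mod 37 = 7^2 * 21 = 12*21 = 30
  bit 5 = 1: r = r^2 * 21 mod 37 = 30^2 * 21 = 12*21 = 30
  -> s = B^a = 30

Answer: 5 21 30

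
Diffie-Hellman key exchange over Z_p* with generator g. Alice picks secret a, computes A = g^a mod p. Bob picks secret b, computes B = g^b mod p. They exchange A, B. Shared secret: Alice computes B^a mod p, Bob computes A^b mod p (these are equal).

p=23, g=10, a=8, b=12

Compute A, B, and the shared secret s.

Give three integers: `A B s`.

A = 10^8 mod 23  (bits of 8 = 1000)
  bit 0 = 1: r = r^2 * 10 mod 23 = 1^2 * 10 = 1*10 = 10
  bit 1 = 0: r = r^2 mod 23 = 10^2 = 8
  bit 2 = 0: r = r^2 mod 23 = 8^2 = 18
  bit 3 = 0: r = r^2 mod 23 = 18^2 = 2
  -> A = 2
B = 10^12 mod 23  (bits of 12 = 1100)
  bit 0 = 1: r = r^2 * 10 mod 23 = 1^2 * 10 = 1*10 = 10
  bit 1 = 1: r = r^2 * 10 mod 23 = 10^2 * 10 = 8*10 = 11
  bit 2 = 0: r = r^2 mod 23 = 11^2 = 6
  bit 3 = 0: r = r^2 mod 23 = 6^2 = 13
  -> B = 13
s = B^a = 13^8 mod 23  (bits of 8 = 1000)
  bit 0 = 1: r = r^2 * 13 mod 23 = 1^2 * 13 = 1*13 = 13
  bit 1 = 0: r = r^2 mod 23 = 13^2 = 8
  bit 2 = 0: r = r^2 mod 23 = 8^2 = 18
  bit 3 = 0: r = r^2 mod 23 = 18^2 = 2
  -> s = B^a = 2

Answer: 2 13 2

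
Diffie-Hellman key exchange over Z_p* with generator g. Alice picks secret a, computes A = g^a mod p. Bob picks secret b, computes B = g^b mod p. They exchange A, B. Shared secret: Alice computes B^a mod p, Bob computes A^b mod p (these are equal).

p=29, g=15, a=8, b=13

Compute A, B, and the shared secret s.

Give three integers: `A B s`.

A = 15^8 mod 29  (bits of 8 = 1000)
  bit 0 = 1: r = r^2 * 15 mod 29 = 1^2 * 15 = 1*15 = 15
  bit 1 = 0: r = r^2 mod 29 = 15^2 = 22
  bit 2 = 0: r = r^2 mod 29 = 22^2 = 20
  bit 3 = 0: r = r^2 mod 29 = 20^2 = 23
  -> A = 23
B = 15^13 mod 29  (bits of 13 = 1101)
  bit 0 = 1: r = r^2 * 15 mod 29 = 1^2 * 15 = 1*15 = 15
  bit 1 = 1: r = r^2 * 15 mod 29 = 15^2 * 15 = 22*15 = 11
  bit 2 = 0: r = r^2 mod 29 = 11^2 = 5
  bit 3 = 1: r = r^2 * 15 mod 29 = 5^2 * 15 = 25*15 = 27
  -> B = 27
s = B^a = 27^8 mod 29  (bits of 8 = 1000)
  bit 0 = 1: r = r^2 * 27 mod 29 = 1^2 * 27 = 1*27 = 27
  bit 1 = 0: r = r^2 mod 29 = 27^2 = 4
  bit 2 = 0: r = r^2 mod 29 = 4^2 = 16
  bit 3 = 0: r = r^2 mod 29 = 16^2 = 24
  -> s = B^a = 24

Answer: 23 27 24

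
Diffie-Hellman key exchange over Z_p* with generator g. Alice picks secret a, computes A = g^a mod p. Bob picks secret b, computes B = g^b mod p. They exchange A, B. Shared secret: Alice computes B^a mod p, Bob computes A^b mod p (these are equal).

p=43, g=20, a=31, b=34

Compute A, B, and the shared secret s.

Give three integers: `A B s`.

Answer: 12 24 40

Derivation:
A = 20^31 mod 43  (bits of 31 = 11111)
  bit 0 = 1: r = r^2 * 20 mod 43 = 1^2 * 20 = 1*20 = 20
  bit 1 = 1: r = r^2 * 20 mod 43 = 20^2 * 20 = 13*20 = 2
  bit 2 = 1: r = r^2 * 20 mod 43 = 2^2 * 20 = 4*20 = 37
  bit 3 = 1: r = r^2 * 20 mod 43 = 37^2 * 20 = 36*20 = 32
  bit 4 = 1: r = r^2 * 20 mod 43 = 32^2 * 20 = 35*20 = 12
  -> A = 12
B = 20^34 mod 43  (bits of 34 = 100010)
  bit 0 = 1: r = r^2 * 20 mod 43 = 1^2 * 20 = 1*20 = 20
  bit 1 = 0: r = r^2 mod 43 = 20^2 = 13
  bit 2 = 0: r = r^2 mod 43 = 13^2 = 40
  bit 3 = 0: r = r^2 mod 43 = 40^2 = 9
  bit 4 = 1: r = r^2 * 20 mod 43 = 9^2 * 20 = 38*20 = 29
  bit 5 = 0: r = r^2 mod 43 = 29^2 = 24
  -> B = 24
s = B^a = 24^31 mod 43  (bits of 31 = 11111)
  bit 0 = 1: r = r^2 * 24 mod 43 = 1^2 * 24 = 1*24 = 24
  bit 1 = 1: r = r^2 * 24 mod 43 = 24^2 * 24 = 17*24 = 21
  bit 2 = 1: r = r^2 * 24 mod 43 = 21^2 * 24 = 11*24 = 6
  bit 3 = 1: r = r^2 * 24 mod 43 = 6^2 * 24 = 36*24 = 4
  bit 4 = 1: r = r^2 * 24 mod 43 = 4^2 * 24 = 16*24 = 40
  -> s = B^a = 40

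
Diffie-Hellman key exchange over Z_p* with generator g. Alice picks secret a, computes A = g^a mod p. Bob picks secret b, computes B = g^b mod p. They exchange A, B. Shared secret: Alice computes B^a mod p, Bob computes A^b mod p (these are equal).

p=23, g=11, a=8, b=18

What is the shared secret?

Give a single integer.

A = 11^8 mod 23  (bits of 8 = 1000)
  bit 0 = 1: r = r^2 * 11 mod 23 = 1^2 * 11 = 1*11 = 11
  bit 1 = 0: r = r^2 mod 23 = 11^2 = 6
  bit 2 = 0: r = r^2 mod 23 = 6^2 = 13
  bit 3 = 0: r = r^2 mod 23 = 13^2 = 8
  -> A = 8
B = 11^18 mod 23  (bits of 18 = 10010)
  bit 0 = 1: r = r^2 * 11 mod 23 = 1^2 * 11 = 1*11 = 11
  bit 1 = 0: r = r^2 mod 23 = 11^2 = 6
  bit 2 = 0: r = r^2 mod 23 = 6^2 = 13
  bit 3 = 1: r = r^2 * 11 mod 23 = 13^2 * 11 = 8*11 = 19
  bit 4 = 0: r = r^2 mod 23 = 19^2 = 16
  -> B = 16
s = B^a = 16^8 mod 23  (bits of 8 = 1000)
  bit 0 = 1: r = r^2 * 16 mod 23 = 1^2 * 16 = 1*16 = 16
  bit 1 = 0: r = r^2 mod 23 = 16^2 = 3
  bit 2 = 0: r = r^2 mod 23 = 3^2 = 9
  bit 3 = 0: r = r^2 mod 23 = 9^2 = 12
  -> s = B^a = 12

Answer: 12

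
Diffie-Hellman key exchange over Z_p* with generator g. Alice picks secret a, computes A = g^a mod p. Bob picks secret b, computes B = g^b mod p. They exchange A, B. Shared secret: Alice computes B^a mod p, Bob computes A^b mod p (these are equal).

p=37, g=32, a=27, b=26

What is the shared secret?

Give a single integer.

Answer: 36

Derivation:
A = 32^27 mod 37  (bits of 27 = 11011)
  bit 0 = 1: r = r^2 * 32 mod 37 = 1^2 * 32 = 1*32 = 32
  bit 1 = 1: r = r^2 * 32 mod 37 = 32^2 * 32 = 25*32 = 23
  bit 2 = 0: r = r^2 mod 37 = 23^2 = 11
  bit 3 = 1: r = r^2 * 32 mod 37 = 11^2 * 32 = 10*32 = 24
  bit 4 = 1: r = r^2 * 32 mod 37 = 24^2 * 32 = 21*32 = 6
  -> A = 6
B = 32^26 mod 37  (bits of 26 = 11010)
  bit 0 = 1: r = r^2 * 32 mod 37 = 1^2 * 32 = 1*32 = 32
  bit 1 = 1: r = r^2 * 32 mod 37 = 32^2 * 32 = 25*32 = 23
  bit 2 = 0: r = r^2 mod 37 = 23^2 = 11
  bit 3 = 1: r = r^2 * 32 mod 37 = 11^2 * 32 = 10*32 = 24
  bit 4 = 0: r = r^2 mod 37 = 24^2 = 21
  -> B = 21
s = B^a = 21^27 mod 37  (bits of 27 = 11011)
  bit 0 = 1: r = r^2 * 21 mod 37 = 1^2 * 21 = 1*21 = 21
  bit 1 = 1: r = r^2 * 21 mod 37 = 21^2 * 21 = 34*21 = 11
  bit 2 = 0: r = r^2 mod 37 = 11^2 = 10
  bit 3 = 1: r = r^2 * 21 mod 37 = 10^2 * 21 = 26*21 = 28
  bit 4 = 1: r = r^2 * 21 mod 37 = 28^2 * 21 = 7*21 = 36
  -> s = B^a = 36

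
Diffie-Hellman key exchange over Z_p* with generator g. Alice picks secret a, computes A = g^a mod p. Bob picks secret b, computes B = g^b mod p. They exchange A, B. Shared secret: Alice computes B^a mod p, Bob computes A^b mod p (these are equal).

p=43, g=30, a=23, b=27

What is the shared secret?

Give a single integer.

Answer: 2

Derivation:
A = 30^23 mod 43  (bits of 23 = 10111)
  bit 0 = 1: r = r^2 * 30 mod 43 = 1^2 * 30 = 1*30 = 30
  bit 1 = 0: r = r^2 mod 43 = 30^2 = 40
  bit 2 = 1: r = r^2 * 30 mod 43 = 40^2 * 30 = 9*30 = 12
  bit 3 = 1: r = r^2 * 30 mod 43 = 12^2 * 30 = 15*30 = 20
  bit 4 = 1: r = r^2 * 30 mod 43 = 20^2 * 30 = 13*30 = 3
  -> A = 3
B = 30^27 mod 43  (bits of 27 = 11011)
  bit 0 = 1: r = r^2 * 30 mod 43 = 1^2 * 30 = 1*30 = 30
  bit 1 = 1: r = r^2 * 30 mod 43 = 30^2 * 30 = 40*30 = 39
  bit 2 = 0: r = r^2 mod 43 = 39^2 = 16
  bit 3 = 1: r = r^2 * 30 mod 43 = 16^2 * 30 = 41*30 = 26
  bit 4 = 1: r = r^2 * 30 mod 43 = 26^2 * 30 = 31*30 = 27
  -> B = 27
s = B^a = 27^23 mod 43  (bits of 23 = 10111)
  bit 0 = 1: r = r^2 * 27 mod 43 = 1^2 * 27 = 1*27 = 27
  bit 1 = 0: r = r^2 mod 43 = 27^2 = 41
  bit 2 = 1: r = r^2 * 27 mod 43 = 41^2 * 27 = 4*27 = 22
  bit 3 = 1: r = r^2 * 27 mod 43 = 22^2 * 27 = 11*27 = 39
  bit 4 = 1: r = r^2 * 27 mod 43 = 39^2 * 27 = 16*27 = 2
  -> s = B^a = 2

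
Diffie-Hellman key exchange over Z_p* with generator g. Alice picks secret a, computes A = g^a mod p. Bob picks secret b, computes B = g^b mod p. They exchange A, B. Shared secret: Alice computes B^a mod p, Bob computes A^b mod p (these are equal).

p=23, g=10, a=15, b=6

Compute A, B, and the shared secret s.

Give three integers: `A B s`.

A = 10^15 mod 23  (bits of 15 = 1111)
  bit 0 = 1: r = r^2 * 10 mod 23 = 1^2 * 10 = 1*10 = 10
  bit 1 = 1: r = r^2 * 10 mod 23 = 10^2 * 10 = 8*10 = 11
  bit 2 = 1: r = r^2 * 10 mod 23 = 11^2 * 10 = 6*10 = 14
  bit 3 = 1: r = r^2 * 10 mod 23 = 14^2 * 10 = 12*10 = 5
  -> A = 5
B = 10^6 mod 23  (bits of 6 = 110)
  bit 0 = 1: r = r^2 * 10 mod 23 = 1^2 * 10 = 1*10 = 10
  bit 1 = 1: r = r^2 * 10 mod 23 = 10^2 * 10 = 8*10 = 11
  bit 2 = 0: r = r^2 mod 23 = 11^2 = 6
  -> B = 6
s = B^a = 6^15 mod 23  (bits of 15 = 1111)
  bit 0 = 1: r = r^2 * 6 mod 23 = 1^2 * 6 = 1*6 = 6
  bit 1 = 1: r = r^2 * 6 mod 23 = 6^2 * 6 = 13*6 = 9
  bit 2 = 1: r = r^2 * 6 mod 23 = 9^2 * 6 = 12*6 = 3
  bit 3 = 1: r = r^2 * 6 mod 23 = 3^2 * 6 = 9*6 = 8
  -> s = B^a = 8

Answer: 5 6 8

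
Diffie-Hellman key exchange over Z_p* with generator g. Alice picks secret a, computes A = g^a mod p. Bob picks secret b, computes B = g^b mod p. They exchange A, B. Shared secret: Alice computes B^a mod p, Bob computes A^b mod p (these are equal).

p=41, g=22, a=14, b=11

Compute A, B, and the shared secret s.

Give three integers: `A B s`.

A = 22^14 mod 41  (bits of 14 = 1110)
  bit 0 = 1: r = r^2 * 22 mod 41 = 1^2 * 22 = 1*22 = 22
  bit 1 = 1: r = r^2 * 22 mod 41 = 22^2 * 22 = 33*22 = 29
  bit 2 = 1: r = r^2 * 22 mod 41 = 29^2 * 22 = 21*22 = 11
  bit 3 = 0: r = r^2 mod 41 = 11^2 = 39
  -> A = 39
B = 22^11 mod 41  (bits of 11 = 1011)
  bit 0 = 1: r = r^2 * 22 mod 41 = 1^2 * 22 = 1*22 = 22
  bit 1 = 0: r = r^2 mod 41 = 22^2 = 33
  bit 2 = 1: r = r^2 * 22 mod 41 = 33^2 * 22 = 23*22 = 14
  bit 3 = 1: r = r^2 * 22 mod 41 = 14^2 * 22 = 32*22 = 7
  -> B = 7
s = B^a = 7^14 mod 41  (bits of 14 = 1110)
  bit 0 = 1: r = r^2 * 7 mod 41 = 1^2 * 7 = 1*7 = 7
  bit 1 = 1: r = r^2 * 7 mod 41 = 7^2 * 7 = 8*7 = 15
  bit 2 = 1: r = r^2 * 7 mod 41 = 15^2 * 7 = 20*7 = 17
  bit 3 = 0: r = r^2 mod 41 = 17^2 = 2
  -> s = B^a = 2

Answer: 39 7 2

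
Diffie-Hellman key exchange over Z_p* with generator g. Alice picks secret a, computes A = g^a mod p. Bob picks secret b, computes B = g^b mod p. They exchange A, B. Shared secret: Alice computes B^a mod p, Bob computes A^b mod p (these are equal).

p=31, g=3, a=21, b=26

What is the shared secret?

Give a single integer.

A = 3^21 mod 31  (bits of 21 = 10101)
  bit 0 = 1: r = r^2 * 3 mod 31 = 1^2 * 3 = 1*3 = 3
  bit 1 = 0: r = r^2 mod 31 = 3^2 = 9
  bit 2 = 1: r = r^2 * 3 mod 31 = 9^2 * 3 = 19*3 = 26
  bit 3 = 0: r = r^2 mod 31 = 26^2 = 25
  bit 4 = 1: r = r^2 * 3 mod 31 = 25^2 * 3 = 5*3 = 15
  -> A = 15
B = 3^26 mod 31  (bits of 26 = 11010)
  bit 0 = 1: r = r^2 * 3 mod 31 = 1^2 * 3 = 1*3 = 3
  bit 1 = 1: r = r^2 * 3 mod 31 = 3^2 * 3 = 9*3 = 27
  bit 2 = 0: r = r^2 mod 31 = 27^2 = 16
  bit 3 = 1: r = r^2 * 3 mod 31 = 16^2 * 3 = 8*3 = 24
  bit 4 = 0: r = r^2 mod 31 = 24^2 = 18
  -> B = 18
s = B^a = 18^21 mod 31  (bits of 21 = 10101)
  bit 0 = 1: r = r^2 * 18 mod 31 = 1^2 * 18 = 1*18 = 18
  bit 1 = 0: r = r^2 mod 31 = 18^2 = 14
  bit 2 = 1: r = r^2 * 18 mod 31 = 14^2 * 18 = 10*18 = 25
  bit 3 = 0: r = r^2 mod 31 = 25^2 = 5
  bit 4 = 1: r = r^2 * 18 mod 31 = 5^2 * 18 = 25*18 = 16
  -> s = B^a = 16

Answer: 16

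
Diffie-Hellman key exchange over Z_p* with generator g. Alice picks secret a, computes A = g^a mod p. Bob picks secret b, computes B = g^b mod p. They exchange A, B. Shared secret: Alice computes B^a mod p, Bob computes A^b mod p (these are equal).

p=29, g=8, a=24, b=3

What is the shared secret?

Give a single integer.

Answer: 23

Derivation:
A = 8^24 mod 29  (bits of 24 = 11000)
  bit 0 = 1: r = r^2 * 8 mod 29 = 1^2 * 8 = 1*8 = 8
  bit 1 = 1: r = r^2 * 8 mod 29 = 8^2 * 8 = 6*8 = 19
  bit 2 = 0: r = r^2 mod 29 = 19^2 = 13
  bit 3 = 0: r = r^2 mod 29 = 13^2 = 24
  bit 4 = 0: r = r^2 mod 29 = 24^2 = 25
  -> A = 25
B = 8^3 mod 29  (bits of 3 = 11)
  bit 0 = 1: r = r^2 * 8 mod 29 = 1^2 * 8 = 1*8 = 8
  bit 1 = 1: r = r^2 * 8 mod 29 = 8^2 * 8 = 6*8 = 19
  -> B = 19
s = B^a = 19^24 mod 29  (bits of 24 = 11000)
  bit 0 = 1: r = r^2 * 19 mod 29 = 1^2 * 19 = 1*19 = 19
  bit 1 = 1: r = r^2 * 19 mod 29 = 19^2 * 19 = 13*19 = 15
  bit 2 = 0: r = r^2 mod 29 = 15^2 = 22
  bit 3 = 0: r = r^2 mod 29 = 22^2 = 20
  bit 4 = 0: r = r^2 mod 29 = 20^2 = 23
  -> s = B^a = 23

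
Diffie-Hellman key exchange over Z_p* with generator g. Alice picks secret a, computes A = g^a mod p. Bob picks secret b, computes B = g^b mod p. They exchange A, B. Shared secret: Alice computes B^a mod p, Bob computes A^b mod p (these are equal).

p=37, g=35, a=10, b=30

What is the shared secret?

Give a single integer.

Answer: 26

Derivation:
A = 35^10 mod 37  (bits of 10 = 1010)
  bit 0 = 1: r = r^2 * 35 mod 37 = 1^2 * 35 = 1*35 = 35
  bit 1 = 0: r = r^2 mod 37 = 35^2 = 4
  bit 2 = 1: r = r^2 * 35 mod 37 = 4^2 * 35 = 16*35 = 5
  bit 3 = 0: r = r^2 mod 37 = 5^2 = 25
  -> A = 25
B = 35^30 mod 37  (bits of 30 = 11110)
  bit 0 = 1: r = r^2 * 35 mod 37 = 1^2 * 35 = 1*35 = 35
  bit 1 = 1: r = r^2 * 35 mod 37 = 35^2 * 35 = 4*35 = 29
  bit 2 = 1: r = r^2 * 35 mod 37 = 29^2 * 35 = 27*35 = 20
  bit 3 = 1: r = r^2 * 35 mod 37 = 20^2 * 35 = 30*35 = 14
  bit 4 = 0: r = r^2 mod 37 = 14^2 = 11
  -> B = 11
s = B^a = 11^10 mod 37  (bits of 10 = 1010)
  bit 0 = 1: r = r^2 * 11 mod 37 = 1^2 * 11 = 1*11 = 11
  bit 1 = 0: r = r^2 mod 37 = 11^2 = 10
  bit 2 = 1: r = r^2 * 11 mod 37 = 10^2 * 11 = 26*11 = 27
  bit 3 = 0: r = r^2 mod 37 = 27^2 = 26
  -> s = B^a = 26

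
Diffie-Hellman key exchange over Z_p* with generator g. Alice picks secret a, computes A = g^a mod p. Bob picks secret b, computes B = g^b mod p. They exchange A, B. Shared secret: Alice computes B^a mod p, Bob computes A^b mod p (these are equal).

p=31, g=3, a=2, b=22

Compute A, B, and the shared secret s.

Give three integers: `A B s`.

Answer: 9 14 10

Derivation:
A = 3^2 mod 31  (bits of 2 = 10)
  bit 0 = 1: r = r^2 * 3 mod 31 = 1^2 * 3 = 1*3 = 3
  bit 1 = 0: r = r^2 mod 31 = 3^2 = 9
  -> A = 9
B = 3^22 mod 31  (bits of 22 = 10110)
  bit 0 = 1: r = r^2 * 3 mod 31 = 1^2 * 3 = 1*3 = 3
  bit 1 = 0: r = r^2 mod 31 = 3^2 = 9
  bit 2 = 1: r = r^2 * 3 mod 31 = 9^2 * 3 = 19*3 = 26
  bit 3 = 1: r = r^2 * 3 mod 31 = 26^2 * 3 = 25*3 = 13
  bit 4 = 0: r = r^2 mod 31 = 13^2 = 14
  -> B = 14
s = B^a = 14^2 mod 31  (bits of 2 = 10)
  bit 0 = 1: r = r^2 * 14 mod 31 = 1^2 * 14 = 1*14 = 14
  bit 1 = 0: r = r^2 mod 31 = 14^2 = 10
  -> s = B^a = 10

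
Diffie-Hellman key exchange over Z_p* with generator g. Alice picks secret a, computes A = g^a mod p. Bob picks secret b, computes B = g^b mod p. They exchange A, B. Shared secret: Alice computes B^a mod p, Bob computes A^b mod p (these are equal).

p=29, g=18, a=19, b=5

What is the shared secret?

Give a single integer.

Answer: 19

Derivation:
A = 18^19 mod 29  (bits of 19 = 10011)
  bit 0 = 1: r = r^2 * 18 mod 29 = 1^2 * 18 = 1*18 = 18
  bit 1 = 0: r = r^2 mod 29 = 18^2 = 5
  bit 2 = 0: r = r^2 mod 29 = 5^2 = 25
  bit 3 = 1: r = r^2 * 18 mod 29 = 25^2 * 18 = 16*18 = 27
  bit 4 = 1: r = r^2 * 18 mod 29 = 27^2 * 18 = 4*18 = 14
  -> A = 14
B = 18^5 mod 29  (bits of 5 = 101)
  bit 0 = 1: r = r^2 * 18 mod 29 = 1^2 * 18 = 1*18 = 18
  bit 1 = 0: r = r^2 mod 29 = 18^2 = 5
  bit 2 = 1: r = r^2 * 18 mod 29 = 5^2 * 18 = 25*18 = 15
  -> B = 15
s = B^a = 15^19 mod 29  (bits of 19 = 10011)
  bit 0 = 1: r = r^2 * 15 mod 29 = 1^2 * 15 = 1*15 = 15
  bit 1 = 0: r = r^2 mod 29 = 15^2 = 22
  bit 2 = 0: r = r^2 mod 29 = 22^2 = 20
  bit 3 = 1: r = r^2 * 15 mod 29 = 20^2 * 15 = 23*15 = 26
  bit 4 = 1: r = r^2 * 15 mod 29 = 26^2 * 15 = 9*15 = 19
  -> s = B^a = 19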